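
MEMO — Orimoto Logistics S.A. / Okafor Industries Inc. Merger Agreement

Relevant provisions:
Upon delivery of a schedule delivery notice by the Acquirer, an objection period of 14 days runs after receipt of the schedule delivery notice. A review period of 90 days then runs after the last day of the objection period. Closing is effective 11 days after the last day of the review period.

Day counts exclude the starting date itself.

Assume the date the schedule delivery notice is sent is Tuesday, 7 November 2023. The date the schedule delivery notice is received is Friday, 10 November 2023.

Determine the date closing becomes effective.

The last day of the objection period: 14 calendar days after 10 November 2023 is 24 November 2023.
The last day of the review period: 24 November 2023 + 90 days = 22 February 2024.
Adding 11 calendar days to 22 February 2024 gives 4 March 2024, which is the date closing becomes effective.

4 March 2024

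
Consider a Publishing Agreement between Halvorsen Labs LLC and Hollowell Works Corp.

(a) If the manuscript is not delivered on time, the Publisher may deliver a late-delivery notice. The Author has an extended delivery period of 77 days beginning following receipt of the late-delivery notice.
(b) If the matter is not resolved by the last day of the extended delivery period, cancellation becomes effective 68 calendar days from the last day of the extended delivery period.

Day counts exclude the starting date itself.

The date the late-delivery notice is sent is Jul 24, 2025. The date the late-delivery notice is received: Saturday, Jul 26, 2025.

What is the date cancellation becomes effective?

Adding 77 calendar days to Jul 26, 2025 gives Oct 11, 2025, which is the last day of the extended delivery period.
The date cancellation becomes effective: Oct 11, 2025 + 68 days = Dec 18, 2025.

Dec 18, 2025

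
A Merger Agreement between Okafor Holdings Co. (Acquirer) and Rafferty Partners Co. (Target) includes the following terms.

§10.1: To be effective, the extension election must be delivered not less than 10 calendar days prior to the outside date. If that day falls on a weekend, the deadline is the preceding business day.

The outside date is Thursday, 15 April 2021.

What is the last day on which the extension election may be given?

5 April 2021

15 April 2021 minus 10 days is 5 April 2021. That is a Monday, so no adjustment is needed.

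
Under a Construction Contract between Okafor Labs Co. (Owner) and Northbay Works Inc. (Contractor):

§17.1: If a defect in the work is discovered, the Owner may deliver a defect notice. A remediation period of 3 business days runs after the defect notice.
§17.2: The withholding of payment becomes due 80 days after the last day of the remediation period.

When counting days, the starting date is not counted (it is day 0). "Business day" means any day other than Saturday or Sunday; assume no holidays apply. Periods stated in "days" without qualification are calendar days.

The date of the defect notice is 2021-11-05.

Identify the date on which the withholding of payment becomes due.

The last day of the remediation period: 3 business days after Friday, 2021-11-05, skipping weekends — Nov 8, Nov 9, Nov 10 — lands on Wednesday, 2021-11-10.
The date on which the withholding of payment becomes due: 80 calendar days after 2021-11-10 is 2022-01-29.

2022-01-29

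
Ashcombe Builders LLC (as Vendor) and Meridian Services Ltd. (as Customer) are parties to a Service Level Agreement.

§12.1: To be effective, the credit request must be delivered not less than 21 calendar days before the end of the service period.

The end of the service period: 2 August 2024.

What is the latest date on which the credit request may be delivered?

12 July 2024

2 August 2024 minus 21 days is 12 July 2024.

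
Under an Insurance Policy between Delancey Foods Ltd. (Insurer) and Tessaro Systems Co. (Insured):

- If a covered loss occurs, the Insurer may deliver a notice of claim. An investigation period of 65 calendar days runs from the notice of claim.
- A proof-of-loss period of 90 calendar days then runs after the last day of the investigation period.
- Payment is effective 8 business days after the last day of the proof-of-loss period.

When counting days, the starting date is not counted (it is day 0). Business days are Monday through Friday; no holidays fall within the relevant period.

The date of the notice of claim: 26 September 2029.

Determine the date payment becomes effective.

12 March 2030

Adding 65 calendar days to 26 September 2029 gives 30 November 2029, which is the last day of the investigation period.
Adding 90 calendar days to 30 November 2029 gives 28 February 2030, which is the last day of the proof-of-loss period.
The date payment becomes effective: counting 8 business days from Thursday, 28 February 2030 (Mar 1, Mar 4, Mar 5, Mar 6, Mar 7, Mar 8, Mar 11, Mar 12, skipping weekends) reaches Tuesday, 12 March 2030.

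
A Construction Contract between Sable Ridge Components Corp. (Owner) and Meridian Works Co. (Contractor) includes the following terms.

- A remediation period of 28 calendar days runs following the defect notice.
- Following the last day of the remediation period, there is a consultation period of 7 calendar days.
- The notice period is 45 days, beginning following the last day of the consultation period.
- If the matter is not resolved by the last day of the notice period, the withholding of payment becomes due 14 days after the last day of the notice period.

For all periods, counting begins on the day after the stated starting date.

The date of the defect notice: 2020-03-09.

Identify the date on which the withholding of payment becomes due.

Adding 28 calendar days to 2020-03-09 gives 2020-04-06, which is the last day of the remediation period.
Adding 7 calendar days to 2020-04-06 gives 2020-04-13, which is the last day of the consultation period.
The last day of the notice period: 45 calendar days after 2020-04-13 is 2020-05-28.
The date on which the withholding of payment becomes due: 14 calendar days after 2020-05-28 is 2020-06-11.

2020-06-11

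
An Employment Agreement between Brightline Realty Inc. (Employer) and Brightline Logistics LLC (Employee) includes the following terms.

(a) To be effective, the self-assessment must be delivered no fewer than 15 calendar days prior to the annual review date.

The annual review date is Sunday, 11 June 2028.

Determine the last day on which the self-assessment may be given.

27 May 2028

11 June 2028 minus 15 days is 27 May 2028.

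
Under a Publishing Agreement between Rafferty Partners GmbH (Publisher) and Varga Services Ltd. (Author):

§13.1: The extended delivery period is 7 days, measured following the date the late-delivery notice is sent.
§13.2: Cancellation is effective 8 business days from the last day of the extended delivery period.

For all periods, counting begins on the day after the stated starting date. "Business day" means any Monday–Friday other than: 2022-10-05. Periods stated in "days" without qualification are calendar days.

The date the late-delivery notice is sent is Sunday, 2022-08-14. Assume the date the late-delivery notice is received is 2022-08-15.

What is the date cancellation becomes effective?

2022-08-31

Adding 7 calendar days to 2022-08-14 gives 2022-08-21, which is the last day of the extended delivery period.
The date cancellation becomes effective: 8 business days after Sunday, 2022-08-21, skipping weekends — Aug 22, Aug 23, Aug 24, Aug 25, Aug 26, Aug 29, Aug 30, Aug 31 — lands on Wednesday, 2022-08-31.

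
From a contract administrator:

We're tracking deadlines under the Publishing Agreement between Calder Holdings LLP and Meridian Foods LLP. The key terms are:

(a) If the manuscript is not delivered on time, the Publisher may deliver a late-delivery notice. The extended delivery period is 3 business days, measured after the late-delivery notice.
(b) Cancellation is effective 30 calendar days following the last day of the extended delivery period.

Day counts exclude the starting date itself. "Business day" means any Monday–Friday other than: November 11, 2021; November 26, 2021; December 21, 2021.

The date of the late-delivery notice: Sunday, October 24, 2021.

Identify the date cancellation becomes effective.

November 26, 2021

The last day of the extended delivery period: 3 business days after Sunday, October 24, 2021, skipping weekends — Oct 25, Oct 26, Oct 27 — lands on Wednesday, October 27, 2021.
The date cancellation becomes effective: 30 calendar days after October 27, 2021 is November 26, 2021.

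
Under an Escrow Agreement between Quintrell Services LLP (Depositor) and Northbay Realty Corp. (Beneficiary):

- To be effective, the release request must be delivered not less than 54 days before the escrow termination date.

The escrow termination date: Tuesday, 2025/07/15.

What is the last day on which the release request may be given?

Counting back 54 calendar days from 2025/07/15 gives 2025/05/22.

2025/05/22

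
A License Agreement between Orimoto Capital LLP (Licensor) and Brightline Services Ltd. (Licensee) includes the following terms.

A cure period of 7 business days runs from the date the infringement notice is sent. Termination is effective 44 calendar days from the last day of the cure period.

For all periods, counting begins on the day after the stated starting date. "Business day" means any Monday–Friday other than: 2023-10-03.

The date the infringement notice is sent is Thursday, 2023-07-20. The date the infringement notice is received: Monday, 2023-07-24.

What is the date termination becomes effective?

The last day of the cure period: 7 business days after Thursday, 2023-07-20, skipping weekends — Jul 21, Jul 24, Jul 25, Jul 26, Jul 27, Jul 28, Jul 31 — lands on Monday, 2023-07-31.
The date termination becomes effective: 2023-07-31 + 44 days = 2023-09-13.

2023-09-13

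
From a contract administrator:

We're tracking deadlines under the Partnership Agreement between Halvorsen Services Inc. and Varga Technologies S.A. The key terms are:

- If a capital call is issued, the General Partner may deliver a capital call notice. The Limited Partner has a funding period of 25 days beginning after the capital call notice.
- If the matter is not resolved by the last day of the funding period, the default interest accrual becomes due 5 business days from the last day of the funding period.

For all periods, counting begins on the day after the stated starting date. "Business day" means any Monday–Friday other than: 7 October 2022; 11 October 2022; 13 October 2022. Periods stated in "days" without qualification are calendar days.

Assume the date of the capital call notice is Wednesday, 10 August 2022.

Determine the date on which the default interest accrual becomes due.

The last day of the funding period: 10 August 2022 + 25 days = 4 September 2022.
The date on which the default interest accrual becomes due: counting 5 business days from Sunday, 4 September 2022 (Sep 5, Sep 6, Sep 7, Sep 8, Sep 9, skipping weekends) reaches Friday, 9 September 2022.

9 September 2022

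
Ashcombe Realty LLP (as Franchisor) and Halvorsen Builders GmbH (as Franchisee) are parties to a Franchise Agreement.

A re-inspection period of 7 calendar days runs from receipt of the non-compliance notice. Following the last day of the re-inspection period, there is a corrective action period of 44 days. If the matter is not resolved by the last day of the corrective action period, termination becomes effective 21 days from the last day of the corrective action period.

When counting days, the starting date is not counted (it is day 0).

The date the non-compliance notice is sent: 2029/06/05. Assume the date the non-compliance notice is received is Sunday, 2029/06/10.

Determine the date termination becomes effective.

The last day of the re-inspection period: 7 calendar days after 2029/06/10 is 2029/06/17.
The last day of the corrective action period: 2029/06/17 + 44 days = 2029/07/31.
The date termination becomes effective: 2029/07/31 + 21 days = 2029/08/21.

2029/08/21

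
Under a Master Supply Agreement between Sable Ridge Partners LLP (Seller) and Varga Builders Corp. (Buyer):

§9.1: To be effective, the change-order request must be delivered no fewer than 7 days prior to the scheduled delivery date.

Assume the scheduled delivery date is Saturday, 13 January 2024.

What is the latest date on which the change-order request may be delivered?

Counting back 7 calendar days from 13 January 2024 gives 6 January 2024.

6 January 2024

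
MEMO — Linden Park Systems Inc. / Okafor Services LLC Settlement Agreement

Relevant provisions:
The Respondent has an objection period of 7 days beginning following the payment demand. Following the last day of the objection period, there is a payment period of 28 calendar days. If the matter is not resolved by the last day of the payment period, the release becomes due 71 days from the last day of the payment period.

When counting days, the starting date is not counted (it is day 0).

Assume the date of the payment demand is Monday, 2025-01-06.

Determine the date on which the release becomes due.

Adding 7 calendar days to 2025-01-06 gives 2025-01-13, which is the last day of the objection period.
The last day of the payment period: 2025-01-13 + 28 days = 2025-02-10.
Adding 71 calendar days to 2025-02-10 gives 2025-04-22, which is the date on which the release becomes due.

2025-04-22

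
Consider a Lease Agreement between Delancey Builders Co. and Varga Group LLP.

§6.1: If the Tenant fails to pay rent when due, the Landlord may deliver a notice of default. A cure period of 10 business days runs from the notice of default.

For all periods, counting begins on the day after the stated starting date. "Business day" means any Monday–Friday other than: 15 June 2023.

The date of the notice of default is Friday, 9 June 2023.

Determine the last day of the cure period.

26 June 2023

From Friday, 9 June 2023, 10 business days (Jun 12, Jun 13, Jun 14, Jun 16, Jun 19, Jun 20, Jun 21, Jun 22, Jun 23, Jun 26, skipping weekends and the listed holiday on Jun 15) brings us to Monday, 26 June 2023, which is the last day of the cure period.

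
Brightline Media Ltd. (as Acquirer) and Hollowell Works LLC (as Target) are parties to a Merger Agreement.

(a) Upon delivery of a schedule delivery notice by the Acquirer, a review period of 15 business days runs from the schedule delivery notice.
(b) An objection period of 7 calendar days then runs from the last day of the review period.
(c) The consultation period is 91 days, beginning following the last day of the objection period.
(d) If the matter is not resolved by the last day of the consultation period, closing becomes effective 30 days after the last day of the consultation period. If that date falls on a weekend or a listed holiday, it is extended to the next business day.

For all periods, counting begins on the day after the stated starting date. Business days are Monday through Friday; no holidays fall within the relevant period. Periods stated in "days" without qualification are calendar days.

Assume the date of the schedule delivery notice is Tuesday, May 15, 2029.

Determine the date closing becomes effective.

October 11, 2029

The last day of the review period: counting 15 business days from Tuesday, May 15, 2029 (May 16, May 17, May 18, May 21, …, Jun 1, Jun 4, Jun 5, skipping weekends) reaches Tuesday, June 5, 2029.
The last day of the objection period: June 5, 2029 + 7 days = June 12, 2029.
Adding 91 calendar days to June 12, 2029 gives September 11, 2029, which is the last day of the consultation period.
The date closing becomes effective: 30 calendar days after September 11, 2029 is October 11, 2029. October 11, 2029 is a Thursday, so no roll-forward applies.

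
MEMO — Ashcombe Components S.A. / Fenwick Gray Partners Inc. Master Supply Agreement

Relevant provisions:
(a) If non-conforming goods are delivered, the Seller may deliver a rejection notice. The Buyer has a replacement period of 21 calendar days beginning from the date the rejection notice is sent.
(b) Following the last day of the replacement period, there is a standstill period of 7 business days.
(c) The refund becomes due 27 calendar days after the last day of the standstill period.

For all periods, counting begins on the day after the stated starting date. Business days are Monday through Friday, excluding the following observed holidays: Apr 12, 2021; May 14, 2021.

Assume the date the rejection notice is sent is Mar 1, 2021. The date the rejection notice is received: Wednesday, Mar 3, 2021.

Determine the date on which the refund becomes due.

The last day of the replacement period: 21 calendar days after Mar 1, 2021 is Mar 22, 2021.
The last day of the standstill period: 7 business days after Monday, Mar 22, 2021, skipping weekends — Mar 23, Mar 24, Mar 25, Mar 26, Mar 29, Mar 30, Mar 31 — lands on Wednesday, Mar 31, 2021.
The date on which the refund becomes due: Mar 31, 2021 + 27 days = Apr 27, 2021.

Apr 27, 2021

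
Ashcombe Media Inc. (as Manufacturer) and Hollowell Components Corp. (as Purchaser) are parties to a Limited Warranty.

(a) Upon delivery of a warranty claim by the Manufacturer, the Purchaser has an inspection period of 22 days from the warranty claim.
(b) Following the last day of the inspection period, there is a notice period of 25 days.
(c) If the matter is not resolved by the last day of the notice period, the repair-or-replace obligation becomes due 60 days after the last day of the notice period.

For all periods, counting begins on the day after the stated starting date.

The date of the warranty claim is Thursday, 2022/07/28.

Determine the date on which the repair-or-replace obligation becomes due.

2022/11/12

The last day of the inspection period: 2022/07/28 + 22 days = 2022/08/19.
The last day of the notice period: 25 calendar days after 2022/08/19 is 2022/09/13.
The date on which the repair-or-replace obligation becomes due: 60 calendar days after 2022/09/13 is 2022/11/12.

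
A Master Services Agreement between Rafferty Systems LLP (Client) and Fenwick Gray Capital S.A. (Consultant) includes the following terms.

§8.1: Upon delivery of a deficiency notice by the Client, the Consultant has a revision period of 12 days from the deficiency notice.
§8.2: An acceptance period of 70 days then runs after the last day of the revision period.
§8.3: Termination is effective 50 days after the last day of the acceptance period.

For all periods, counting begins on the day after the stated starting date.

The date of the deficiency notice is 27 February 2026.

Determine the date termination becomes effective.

9 July 2026

The last day of the revision period: 27 February 2026 + 12 days = 11 March 2026.
The last day of the acceptance period: 70 calendar days after 11 March 2026 is 20 May 2026.
Adding 50 calendar days to 20 May 2026 gives 9 July 2026, which is the date termination becomes effective.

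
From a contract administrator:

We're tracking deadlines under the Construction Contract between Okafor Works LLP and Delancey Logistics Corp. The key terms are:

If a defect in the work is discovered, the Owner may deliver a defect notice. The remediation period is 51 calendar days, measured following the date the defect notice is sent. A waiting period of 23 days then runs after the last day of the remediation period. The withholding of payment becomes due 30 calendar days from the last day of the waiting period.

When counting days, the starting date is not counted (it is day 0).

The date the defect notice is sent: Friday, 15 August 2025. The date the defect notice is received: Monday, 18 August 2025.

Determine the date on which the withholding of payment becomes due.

27 November 2025

Adding 51 calendar days to 15 August 2025 gives 5 October 2025, which is the last day of the remediation period.
The last day of the waiting period: 23 calendar days after 5 October 2025 is 28 October 2025.
The date on which the withholding of payment becomes due: 30 calendar days after 28 October 2025 is 27 November 2025.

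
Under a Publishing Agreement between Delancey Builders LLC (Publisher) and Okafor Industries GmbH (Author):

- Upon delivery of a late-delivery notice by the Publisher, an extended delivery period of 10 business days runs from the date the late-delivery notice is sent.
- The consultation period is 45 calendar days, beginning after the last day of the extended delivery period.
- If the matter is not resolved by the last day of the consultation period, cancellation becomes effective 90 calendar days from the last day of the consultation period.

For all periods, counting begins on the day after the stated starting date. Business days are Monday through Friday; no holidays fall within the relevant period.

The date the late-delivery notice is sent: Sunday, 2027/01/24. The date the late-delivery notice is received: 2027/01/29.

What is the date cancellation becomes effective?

2027/06/20

From Sunday, 2027/01/24, 10 business days (Jan 25, Jan 26, Jan 27, Jan 28, Jan 29, Feb 1, Feb 2, Feb 3, Feb 4, Feb 5, skipping weekends) brings us to Friday, 2027/02/05, which is the last day of the extended delivery period.
Adding 45 calendar days to 2027/02/05 gives 2027/03/22, which is the last day of the consultation period.
The date cancellation becomes effective: 90 calendar days after 2027/03/22 is 2027/06/20.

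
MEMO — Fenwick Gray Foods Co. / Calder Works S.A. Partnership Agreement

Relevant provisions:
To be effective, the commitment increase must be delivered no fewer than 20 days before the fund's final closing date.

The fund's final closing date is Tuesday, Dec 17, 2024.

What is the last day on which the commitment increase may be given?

Dec 17, 2024 minus 20 days is Nov 27, 2024.

Nov 27, 2024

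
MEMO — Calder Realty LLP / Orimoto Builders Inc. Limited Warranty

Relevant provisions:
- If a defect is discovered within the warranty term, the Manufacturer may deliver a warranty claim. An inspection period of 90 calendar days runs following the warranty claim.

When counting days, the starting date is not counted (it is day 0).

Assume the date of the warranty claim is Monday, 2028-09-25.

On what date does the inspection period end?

Adding 90 calendar days to 2028-09-25 gives 2028-12-24, which is the last day of the inspection period.

2028-12-24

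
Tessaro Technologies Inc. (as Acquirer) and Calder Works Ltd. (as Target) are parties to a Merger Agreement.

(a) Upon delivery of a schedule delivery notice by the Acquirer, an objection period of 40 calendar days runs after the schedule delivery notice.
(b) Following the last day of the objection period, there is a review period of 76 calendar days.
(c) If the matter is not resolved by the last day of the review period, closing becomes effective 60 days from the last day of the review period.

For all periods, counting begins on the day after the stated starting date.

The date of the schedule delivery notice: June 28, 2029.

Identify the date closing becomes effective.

December 21, 2029

Adding 40 calendar days to June 28, 2029 gives August 7, 2029, which is the last day of the objection period.
The last day of the review period: August 7, 2029 + 76 days = October 22, 2029.
Adding 60 calendar days to October 22, 2029 gives December 21, 2029, which is the date closing becomes effective.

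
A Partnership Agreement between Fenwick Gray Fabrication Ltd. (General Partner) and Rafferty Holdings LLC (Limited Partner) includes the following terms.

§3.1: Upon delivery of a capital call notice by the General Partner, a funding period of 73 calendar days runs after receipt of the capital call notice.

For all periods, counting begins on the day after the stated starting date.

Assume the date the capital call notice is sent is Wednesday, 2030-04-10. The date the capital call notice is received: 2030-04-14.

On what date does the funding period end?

Adding 73 calendar days to 2030-04-14 gives 2030-06-26, which is the last day of the funding period.

2030-06-26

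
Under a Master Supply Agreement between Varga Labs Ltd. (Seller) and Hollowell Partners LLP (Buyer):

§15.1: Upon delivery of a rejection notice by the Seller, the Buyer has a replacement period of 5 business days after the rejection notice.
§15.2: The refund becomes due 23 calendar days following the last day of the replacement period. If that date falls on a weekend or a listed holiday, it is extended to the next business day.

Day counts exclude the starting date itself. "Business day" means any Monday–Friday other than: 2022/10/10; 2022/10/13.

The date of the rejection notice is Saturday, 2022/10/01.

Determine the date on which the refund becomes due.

The last day of the replacement period: counting 5 business days from Saturday, 2022/10/01 (Oct 3, Oct 4, Oct 5, Oct 6, Oct 7, skipping weekends) reaches Friday, 2022/10/07.
The date on which the refund becomes due: 23 calendar days after 2022/10/07 is 2022/10/30. That falls on a Sunday, so it rolls to the next business day, Monday, 2022/10/31.

2022/10/31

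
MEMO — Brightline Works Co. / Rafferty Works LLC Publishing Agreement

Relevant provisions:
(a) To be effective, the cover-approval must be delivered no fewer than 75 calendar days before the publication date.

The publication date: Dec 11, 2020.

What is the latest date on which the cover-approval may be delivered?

Dec 11, 2020 minus 75 days is Sep 27, 2020.

Sep 27, 2020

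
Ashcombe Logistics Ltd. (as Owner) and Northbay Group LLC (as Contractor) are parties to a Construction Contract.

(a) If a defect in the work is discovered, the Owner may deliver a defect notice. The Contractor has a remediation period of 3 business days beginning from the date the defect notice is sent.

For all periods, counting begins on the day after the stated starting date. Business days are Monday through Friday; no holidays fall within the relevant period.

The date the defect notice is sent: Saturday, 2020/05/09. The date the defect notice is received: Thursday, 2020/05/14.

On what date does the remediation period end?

The last day of the remediation period: 3 business days after Saturday, 2020/05/09, skipping weekends — May 11, May 12, May 13 — lands on Wednesday, 2020/05/13.

2020/05/13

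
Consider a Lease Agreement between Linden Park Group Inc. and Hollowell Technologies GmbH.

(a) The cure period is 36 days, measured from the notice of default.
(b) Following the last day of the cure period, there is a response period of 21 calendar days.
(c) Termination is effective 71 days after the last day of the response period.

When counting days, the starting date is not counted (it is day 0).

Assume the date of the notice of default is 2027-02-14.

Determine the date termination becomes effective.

2027-06-22

Adding 36 calendar days to 2027-02-14 gives 2027-03-22, which is the last day of the cure period.
The last day of the response period: 21 calendar days after 2027-03-22 is 2027-04-12.
Adding 71 calendar days to 2027-04-12 gives 2027-06-22, which is the date termination becomes effective.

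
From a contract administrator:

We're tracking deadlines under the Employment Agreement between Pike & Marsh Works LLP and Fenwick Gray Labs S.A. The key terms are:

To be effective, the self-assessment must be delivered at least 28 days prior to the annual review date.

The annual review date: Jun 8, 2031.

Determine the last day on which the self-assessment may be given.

Jun 8, 2031 minus 28 days is May 11, 2031.

May 11, 2031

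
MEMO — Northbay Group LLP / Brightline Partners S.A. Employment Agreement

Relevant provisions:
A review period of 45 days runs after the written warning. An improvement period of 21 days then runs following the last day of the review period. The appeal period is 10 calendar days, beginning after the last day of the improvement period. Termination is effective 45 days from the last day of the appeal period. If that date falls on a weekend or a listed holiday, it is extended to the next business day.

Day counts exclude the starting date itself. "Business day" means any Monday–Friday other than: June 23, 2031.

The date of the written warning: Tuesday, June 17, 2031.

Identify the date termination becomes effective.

October 16, 2031

The last day of the review period: 45 calendar days after June 17, 2031 is August 1, 2031.
Adding 21 calendar days to August 1, 2031 gives August 22, 2031, which is the last day of the improvement period.
The last day of the appeal period: 10 calendar days after August 22, 2031 is September 1, 2031.
The date termination becomes effective: September 1, 2031 + 45 days = October 16, 2031. October 16, 2031 is a Thursday and is not a listed holiday, so no roll-forward applies.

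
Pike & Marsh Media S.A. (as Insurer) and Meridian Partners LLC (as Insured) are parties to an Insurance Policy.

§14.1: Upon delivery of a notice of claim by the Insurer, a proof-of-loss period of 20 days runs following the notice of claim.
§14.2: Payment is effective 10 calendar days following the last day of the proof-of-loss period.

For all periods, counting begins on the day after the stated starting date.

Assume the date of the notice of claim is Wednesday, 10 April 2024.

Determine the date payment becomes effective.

Adding 20 calendar days to 10 April 2024 gives 30 April 2024, which is the last day of the proof-of-loss period.
Adding 10 calendar days to 30 April 2024 gives 10 May 2024, which is the date payment becomes effective.

10 May 2024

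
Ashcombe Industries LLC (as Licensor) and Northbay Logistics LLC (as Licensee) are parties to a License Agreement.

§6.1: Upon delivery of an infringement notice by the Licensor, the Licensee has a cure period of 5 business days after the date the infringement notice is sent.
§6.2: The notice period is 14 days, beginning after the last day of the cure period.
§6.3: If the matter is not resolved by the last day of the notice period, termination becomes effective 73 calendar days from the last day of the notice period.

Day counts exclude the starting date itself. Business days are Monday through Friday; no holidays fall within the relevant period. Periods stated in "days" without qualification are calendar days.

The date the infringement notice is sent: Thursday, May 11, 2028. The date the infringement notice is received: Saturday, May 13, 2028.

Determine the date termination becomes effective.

The last day of the cure period: counting 5 business days from Thursday, May 11, 2028 (May 12, May 15, May 16, May 17, May 18, skipping weekends) reaches Thursday, May 18, 2028.
The last day of the notice period: 14 calendar days after May 18, 2028 is Jun 1, 2028.
The date termination becomes effective: Jun 1, 2028 + 73 days = Aug 13, 2028.

Aug 13, 2028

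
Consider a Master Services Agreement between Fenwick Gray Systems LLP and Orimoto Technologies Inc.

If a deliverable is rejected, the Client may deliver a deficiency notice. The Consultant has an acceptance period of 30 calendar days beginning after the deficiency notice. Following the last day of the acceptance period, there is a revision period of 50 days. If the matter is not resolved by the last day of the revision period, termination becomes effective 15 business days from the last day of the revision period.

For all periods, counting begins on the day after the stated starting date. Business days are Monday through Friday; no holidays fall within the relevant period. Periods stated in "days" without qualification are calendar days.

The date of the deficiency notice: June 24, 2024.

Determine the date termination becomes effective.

October 3, 2024

Adding 30 calendar days to June 24, 2024 gives July 24, 2024, which is the last day of the acceptance period.
The last day of the revision period: 50 calendar days after July 24, 2024 is September 12, 2024.
The date termination becomes effective: 15 business days after Thursday, September 12, 2024, skipping weekends — Sep 13, Sep 16, Sep 17, Sep 18, …, Oct 1, Oct 2, Oct 3 — lands on Thursday, October 3, 2024.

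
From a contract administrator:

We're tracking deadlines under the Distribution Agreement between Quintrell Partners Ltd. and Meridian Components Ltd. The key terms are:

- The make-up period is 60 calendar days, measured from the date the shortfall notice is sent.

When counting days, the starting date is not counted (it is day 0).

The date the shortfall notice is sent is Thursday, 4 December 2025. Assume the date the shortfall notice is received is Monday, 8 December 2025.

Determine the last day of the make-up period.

2 February 2026

Adding 60 calendar days to 4 December 2025 gives 2 February 2026, which is the last day of the make-up period.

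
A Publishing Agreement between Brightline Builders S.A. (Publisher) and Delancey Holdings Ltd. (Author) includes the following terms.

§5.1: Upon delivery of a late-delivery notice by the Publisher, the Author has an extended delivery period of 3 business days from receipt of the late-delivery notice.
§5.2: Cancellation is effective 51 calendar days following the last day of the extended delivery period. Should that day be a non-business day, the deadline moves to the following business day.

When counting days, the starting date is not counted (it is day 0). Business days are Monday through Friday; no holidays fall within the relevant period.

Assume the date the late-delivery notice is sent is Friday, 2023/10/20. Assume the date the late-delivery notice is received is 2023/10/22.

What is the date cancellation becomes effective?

From Sunday, 2023/10/22, 3 business days (Oct 23, Oct 24, Oct 25, skipping weekends) brings us to Wednesday, 2023/10/25, which is the last day of the extended delivery period.
Adding 51 calendar days to 2023/10/25 gives 2023/12/15, which is the date cancellation becomes effective. 2023/12/15 is a Friday, so no roll-forward applies.

2023/12/15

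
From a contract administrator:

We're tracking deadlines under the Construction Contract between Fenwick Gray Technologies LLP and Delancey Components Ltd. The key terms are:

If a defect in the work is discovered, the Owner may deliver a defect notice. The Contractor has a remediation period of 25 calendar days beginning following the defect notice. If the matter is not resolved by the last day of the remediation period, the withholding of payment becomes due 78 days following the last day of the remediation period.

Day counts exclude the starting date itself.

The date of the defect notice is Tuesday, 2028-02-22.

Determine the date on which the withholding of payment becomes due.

2028-06-04

Adding 25 calendar days to 2028-02-22 gives 2028-03-18, which is the last day of the remediation period.
Adding 78 calendar days to 2028-03-18 gives 2028-06-04, which is the date on which the withholding of payment becomes due.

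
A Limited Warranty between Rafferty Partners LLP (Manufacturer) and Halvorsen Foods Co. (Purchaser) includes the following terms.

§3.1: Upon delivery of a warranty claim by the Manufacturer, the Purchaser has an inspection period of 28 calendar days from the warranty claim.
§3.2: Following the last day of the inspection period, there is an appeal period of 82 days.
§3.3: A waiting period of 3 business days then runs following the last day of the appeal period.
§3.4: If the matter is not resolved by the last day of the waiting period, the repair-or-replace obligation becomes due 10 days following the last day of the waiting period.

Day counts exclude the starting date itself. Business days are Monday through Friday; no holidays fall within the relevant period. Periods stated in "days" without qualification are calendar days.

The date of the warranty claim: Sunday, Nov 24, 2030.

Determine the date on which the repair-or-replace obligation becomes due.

Mar 29, 2031

The last day of the inspection period: 28 calendar days after Nov 24, 2030 is Dec 22, 2030.
The last day of the appeal period: Dec 22, 2030 + 82 days = Mar 14, 2031.
The last day of the waiting period: counting 3 business days from Friday, Mar 14, 2031 (Mar 17, Mar 18, Mar 19, skipping weekends) reaches Wednesday, Mar 19, 2031.
Adding 10 calendar days to Mar 19, 2031 gives Mar 29, 2031, which is the date on which the repair-or-replace obligation becomes due.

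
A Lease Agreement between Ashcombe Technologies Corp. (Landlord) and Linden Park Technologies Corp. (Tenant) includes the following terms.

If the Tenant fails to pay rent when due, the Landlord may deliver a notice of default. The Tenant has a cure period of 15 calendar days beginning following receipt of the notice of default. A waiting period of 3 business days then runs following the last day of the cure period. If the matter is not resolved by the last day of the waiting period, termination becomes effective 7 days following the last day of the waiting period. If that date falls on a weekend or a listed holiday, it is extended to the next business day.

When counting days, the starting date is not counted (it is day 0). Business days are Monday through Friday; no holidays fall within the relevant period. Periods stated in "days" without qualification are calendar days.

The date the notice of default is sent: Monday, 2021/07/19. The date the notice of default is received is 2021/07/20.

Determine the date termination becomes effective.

Adding 15 calendar days to 2021/07/20 gives 2021/08/04, which is the last day of the cure period.
The last day of the waiting period: counting 3 business days from Wednesday, 2021/08/04 (Aug 5, Aug 6, Aug 9, skipping weekends) reaches Monday, 2021/08/09.
Adding 7 calendar days to 2021/08/09 gives 2021/08/16, which is the date termination becomes effective. 2021/08/16 is a Monday, so no roll-forward applies.

2021/08/16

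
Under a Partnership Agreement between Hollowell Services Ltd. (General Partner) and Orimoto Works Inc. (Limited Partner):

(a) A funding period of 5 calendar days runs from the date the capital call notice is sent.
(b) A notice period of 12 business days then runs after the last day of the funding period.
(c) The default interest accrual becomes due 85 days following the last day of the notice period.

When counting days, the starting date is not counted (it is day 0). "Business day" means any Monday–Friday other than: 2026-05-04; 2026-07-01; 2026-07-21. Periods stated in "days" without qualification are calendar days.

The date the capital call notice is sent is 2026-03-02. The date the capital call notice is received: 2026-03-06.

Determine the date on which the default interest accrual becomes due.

2026-06-17

The last day of the funding period: 2026-03-02 + 5 days = 2026-03-07.
The last day of the notice period: 12 business days after Saturday, 2026-03-07, skipping weekends — Mar 9, Mar 10, Mar 11, Mar 12, …, Mar 20, Mar 23, Mar 24 — lands on Tuesday, 2026-03-24.
Adding 85 calendar days to 2026-03-24 gives 2026-06-17, which is the date on which the default interest accrual becomes due.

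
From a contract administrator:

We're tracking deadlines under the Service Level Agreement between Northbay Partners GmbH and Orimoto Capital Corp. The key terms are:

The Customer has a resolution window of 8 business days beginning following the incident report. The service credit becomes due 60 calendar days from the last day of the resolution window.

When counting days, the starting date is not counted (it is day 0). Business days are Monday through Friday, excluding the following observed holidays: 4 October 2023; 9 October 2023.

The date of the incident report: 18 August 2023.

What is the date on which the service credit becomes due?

29 October 2023

The last day of the resolution window: 8 business days after Friday, 18 August 2023, skipping weekends — Aug 21, Aug 22, Aug 23, Aug 24, Aug 25, Aug 28, Aug 29, Aug 30 — lands on Wednesday, 30 August 2023.
Adding 60 calendar days to 30 August 2023 gives 29 October 2023, which is the date on which the service credit becomes due.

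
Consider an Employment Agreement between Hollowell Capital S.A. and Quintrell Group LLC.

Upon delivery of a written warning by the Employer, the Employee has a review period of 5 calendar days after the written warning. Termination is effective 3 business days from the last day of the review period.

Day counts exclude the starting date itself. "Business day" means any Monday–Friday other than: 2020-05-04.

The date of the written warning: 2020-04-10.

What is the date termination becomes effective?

2020-04-20

The last day of the review period: 2020-04-10 + 5 days = 2020-04-15.
The date termination becomes effective: counting 3 business days from Wednesday, 2020-04-15 (Apr 16, Apr 17, Apr 20, skipping weekends) reaches Monday, 2020-04-20.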